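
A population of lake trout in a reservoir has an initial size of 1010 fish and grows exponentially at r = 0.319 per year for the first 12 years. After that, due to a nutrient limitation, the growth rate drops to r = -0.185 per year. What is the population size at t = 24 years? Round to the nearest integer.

Phase 1: N(12) = 1010·e^(0.319×12) = 1010·e^3.828 = 46430.2.
Phase 2 runs for 24 − 12 = 12 years at r = -0.185.
N(24) = 46430.2·e^(-0.185×12) = 46430.2·e^-2.22 = 5042.74.

5043 fish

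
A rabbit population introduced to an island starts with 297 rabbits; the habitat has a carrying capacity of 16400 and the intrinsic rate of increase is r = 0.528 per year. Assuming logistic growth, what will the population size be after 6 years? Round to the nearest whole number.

4997 rabbits

A = (K − N₀)/N₀ = (16400 − 297)/297 = 54.219.
N(t) = K/(1 + A·e^(−rt)) = 16400/(1 + 54.219×e^(−0.528×6)).
e^(−3.168) = 0.042088; denominator = 1 + 54.219×0.042088 = 3.2819.
N = 16400/3.2819 = 4997.03.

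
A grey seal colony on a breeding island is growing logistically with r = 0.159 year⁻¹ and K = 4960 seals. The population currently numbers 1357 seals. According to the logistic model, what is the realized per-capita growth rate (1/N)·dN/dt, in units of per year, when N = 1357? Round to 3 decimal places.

(1/N)·dN/dt = r(1 − N/K) = 0.159 × (1 − 1357/4960).
= 0.159 × 0.72641 = 0.1155.

0.115 per year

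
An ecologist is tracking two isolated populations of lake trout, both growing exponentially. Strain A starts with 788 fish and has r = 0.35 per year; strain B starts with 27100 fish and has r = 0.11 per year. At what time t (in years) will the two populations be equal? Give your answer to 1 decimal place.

Set 788·e^(0.35t) = 27100·e^(0.11t).
e^((0.35 − 0.11)t) = 27100/788 → e^(0.24·t) = 34.391.
0.24·t = ln(34.391) = 3.5378, so t = 3.5378/0.24 = 14.741.

14.7 years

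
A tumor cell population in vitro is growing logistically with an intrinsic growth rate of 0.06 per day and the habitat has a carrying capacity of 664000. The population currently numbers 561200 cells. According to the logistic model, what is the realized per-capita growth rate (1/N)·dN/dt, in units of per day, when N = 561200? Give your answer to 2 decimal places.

0.01 per day

(1/N)·dN/dt = r(1 − N/K) = 0.06 × (1 − 561200/664000).
= 0.06 × 0.15482 = 0.0092892.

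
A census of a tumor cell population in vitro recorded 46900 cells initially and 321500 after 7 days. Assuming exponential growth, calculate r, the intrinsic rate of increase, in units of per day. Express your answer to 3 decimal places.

From N(t) = N₀·e^(rt): e^(r·7) = 321500/46900 = 6.855.
r·7 = ln(6.855) = 1.925, so r = 1.925/7 = 0.275.

0.275 per day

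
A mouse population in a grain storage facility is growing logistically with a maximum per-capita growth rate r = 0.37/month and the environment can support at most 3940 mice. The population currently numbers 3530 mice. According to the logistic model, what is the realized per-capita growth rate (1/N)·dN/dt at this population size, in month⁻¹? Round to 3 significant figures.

(1/N)·dN/dt = r(1 − N/K) = 0.37 × (1 − 3530/3940).
= 0.37 × 0.10406 = 0.038503.

0.0385 per month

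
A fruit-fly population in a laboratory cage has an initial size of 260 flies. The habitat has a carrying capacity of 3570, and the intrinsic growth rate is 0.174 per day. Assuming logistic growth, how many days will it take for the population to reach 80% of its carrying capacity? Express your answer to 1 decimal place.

22.6 days

A = (K − N₀)/N₀ = (3570 − 260)/260 = 12.731.
Solve 3570/(1 + 12.731·e^(−0.174t)) = 2856: 1 + 12.731·e^(−0.174t) = 1.25, so e^(−0.174t) = 0.0196375.
−0.174·t = ln(0.0196375) = -3.9303, so t = 3.9303/0.174 = 22.588.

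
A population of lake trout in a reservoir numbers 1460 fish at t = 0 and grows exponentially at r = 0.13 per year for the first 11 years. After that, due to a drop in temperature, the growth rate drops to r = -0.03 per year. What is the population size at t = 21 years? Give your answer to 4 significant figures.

4520 fish

Phase 1: N(11) = 1460·e^(0.13×11) = 1460·e^1.43 = 6100.9.
Phase 2 runs for 21 − 11 = 10 years at r = -0.03.
N(21) = 6100.9·e^(-0.03×10) = 6100.9·e^-0.3 = 4519.66.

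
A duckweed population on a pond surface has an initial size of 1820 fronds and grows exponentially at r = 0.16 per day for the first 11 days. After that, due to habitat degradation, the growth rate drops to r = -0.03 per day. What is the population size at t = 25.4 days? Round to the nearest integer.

Phase 1: N(11) = 1820·e^(0.16×11) = 1820·e^1.76 = 10578.6.
Phase 2 runs for 25.4 − 11 = 14.4 days at r = -0.03.
N(25.4) = 10578.6·e^(-0.03×14.4) = 10578.6·e^-0.432 = 6867.75.

6868 fronds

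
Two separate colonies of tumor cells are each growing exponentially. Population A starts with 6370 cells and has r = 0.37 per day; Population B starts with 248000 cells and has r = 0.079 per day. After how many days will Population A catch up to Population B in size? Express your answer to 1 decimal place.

Set 6370·e^(0.37t) = 248000·e^(0.079t).
e^((0.37 − 0.079)t) = 248000/6370 → e^(0.291·t) = 38.932.
0.291·t = ln(38.932) = 3.6618, so t = 3.6618/0.291 = 12.584.

12.6 days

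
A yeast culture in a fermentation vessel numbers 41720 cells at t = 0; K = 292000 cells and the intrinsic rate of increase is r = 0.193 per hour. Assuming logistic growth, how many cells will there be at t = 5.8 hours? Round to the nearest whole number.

A = (K − N₀)/N₀ = (292000 − 41720)/41720 = 5.999.
N(t) = K/(1 + A·e^(−rt)) = 292000/(1 + 5.999×e^(−0.193×5.8)).
e^(−1.119) = 0.32648; denominator = 1 + 5.999×0.32648 = 2.9585.
N = 292000/2.9585 = 98697.3.

98697 cells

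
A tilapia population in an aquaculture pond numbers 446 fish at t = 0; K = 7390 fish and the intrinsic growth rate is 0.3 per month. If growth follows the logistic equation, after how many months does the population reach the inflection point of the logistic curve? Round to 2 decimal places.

9.15 months

Logistic growth is fastest at N = K/2 = 3695.
A = (K − N₀)/N₀ = 15.57. Set K/(1 + A·e^(−rt)) = K/2 → A·e^(−rt) = 1.
e^(−0.3t) = 1/15.57 = 0.0642281, so t = ln(15.57)/0.3 = 2.7453/0.3 = 9.151.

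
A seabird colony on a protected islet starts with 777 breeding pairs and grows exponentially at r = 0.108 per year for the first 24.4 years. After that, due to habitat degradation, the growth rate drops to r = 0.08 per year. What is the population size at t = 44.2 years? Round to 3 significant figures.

Phase 1: N(24.4) = 777·e^(0.108×24.4) = 777·e^2.635 = 10836.1.
Phase 2 runs for 44.2 − 24.4 = 19.8 years at r = 0.08.
N(44.2) = 10836.1·e^(0.08×19.8) = 10836.1·e^1.584 = 52819.7.

52800 breeding pairs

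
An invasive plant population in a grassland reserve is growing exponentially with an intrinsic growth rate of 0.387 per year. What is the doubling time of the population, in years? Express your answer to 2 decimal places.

Doubling time t_d = ln(2)/r = 0.6931/0.387 = 1.7911.

1.79 years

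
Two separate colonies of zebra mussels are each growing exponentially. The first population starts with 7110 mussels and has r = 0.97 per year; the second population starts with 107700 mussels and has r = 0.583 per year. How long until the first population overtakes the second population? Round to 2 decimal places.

Set 7110·e^(0.97t) = 107700·e^(0.583t).
e^((0.97 − 0.583)t) = 107700/7110 → e^(0.387·t) = 15.148.
0.387·t = ln(15.148) = 2.7178, so t = 2.7178/0.387 = 7.0229.

7.02 years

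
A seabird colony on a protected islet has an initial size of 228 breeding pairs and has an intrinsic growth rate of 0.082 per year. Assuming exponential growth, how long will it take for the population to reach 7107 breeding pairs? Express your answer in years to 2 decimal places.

Set N₀·e^(rt) = 7107: e^(0.082·t) = 7107/228 = 31.171.
0.082·t = ln(31.171) = 3.4395, so t = 3.4395/0.082 = 41.945.

41.94 years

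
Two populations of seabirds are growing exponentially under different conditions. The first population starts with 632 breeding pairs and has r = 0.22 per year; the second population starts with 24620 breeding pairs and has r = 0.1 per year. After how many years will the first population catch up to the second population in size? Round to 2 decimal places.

Set 632·e^(0.22t) = 24620·e^(0.1t).
e^((0.22 − 0.1)t) = 24620/632 → e^(0.12·t) = 38.956.
0.12·t = ln(38.956) = 3.6624, so t = 3.6624/0.12 = 30.52.

30.52 years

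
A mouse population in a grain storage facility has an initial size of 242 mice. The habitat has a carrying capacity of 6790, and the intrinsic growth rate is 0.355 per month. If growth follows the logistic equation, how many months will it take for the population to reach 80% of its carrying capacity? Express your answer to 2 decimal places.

A = (K − N₀)/N₀ = (6790 − 242)/242 = 27.058.
Solve 6790/(1 + 27.058·e^(−0.355t)) = 5432: 1 + 27.058·e^(−0.355t) = 1.25, so e^(−0.355t) = 0.00923946.
−0.355·t = ln(0.00923946) = -4.6843, so t = 4.6843/0.355 = 13.195.

13.20 months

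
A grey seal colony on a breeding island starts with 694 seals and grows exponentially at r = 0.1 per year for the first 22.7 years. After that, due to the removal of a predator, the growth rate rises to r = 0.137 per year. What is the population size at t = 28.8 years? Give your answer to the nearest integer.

Phase 1: N(22.7) = 694·e^(0.1×22.7) = 694·e^2.27 = 6717.5.
Phase 2 runs for 28.8 − 22.7 = 6.1 years at r = 0.137.
N(28.8) = 6717.5·e^(0.137×6.1) = 6717.5·e^0.8357 = 15493.4.

15493 seals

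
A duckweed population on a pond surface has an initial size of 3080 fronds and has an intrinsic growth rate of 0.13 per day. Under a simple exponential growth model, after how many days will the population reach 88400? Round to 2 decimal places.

25.82 days

Set N₀·e^(rt) = 88400: e^(0.13·t) = 88400/3080 = 28.701.
0.13·t = ln(28.701) = 3.3569, so t = 3.3569/0.13 = 25.823.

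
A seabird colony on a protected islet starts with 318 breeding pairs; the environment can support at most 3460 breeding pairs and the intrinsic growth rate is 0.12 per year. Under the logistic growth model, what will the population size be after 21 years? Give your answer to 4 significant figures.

A = (K − N₀)/N₀ = (3460 − 318)/318 = 9.8805.
N(t) = K/(1 + A·e^(−rt)) = 3460/(1 + 9.8805×e^(−0.12×21)).
e^(−2.52) = 0.08046; denominator = 1 + 9.8805×0.08046 = 1.795.
N = 3460/1.795 = 1927.6.

1928 breeding pairs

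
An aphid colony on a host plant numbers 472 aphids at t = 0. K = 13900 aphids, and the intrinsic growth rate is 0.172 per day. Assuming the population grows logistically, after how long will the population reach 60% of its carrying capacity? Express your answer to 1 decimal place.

A = (K − N₀)/N₀ = (13900 − 472)/472 = 28.449.
Solve 13900/(1 + 28.449·e^(−0.172t)) = 8340: 1 + 28.449·e^(−0.172t) = 1.6667, so e^(−0.172t) = 0.0234336.
−0.172·t = ln(0.0234336) = -3.7536, so t = 3.7536/0.172 = 21.823.

21.8 days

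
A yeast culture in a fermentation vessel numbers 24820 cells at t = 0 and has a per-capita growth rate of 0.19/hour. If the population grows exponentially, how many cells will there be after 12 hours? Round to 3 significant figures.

243000 cells

N(t) = N₀·e^(rt) = 24820 × e^(0.19×12) = 24820 × e^2.28.
e^2.28 ≈ 9.7767, so N ≈ 24820 × 9.7767 = 242657.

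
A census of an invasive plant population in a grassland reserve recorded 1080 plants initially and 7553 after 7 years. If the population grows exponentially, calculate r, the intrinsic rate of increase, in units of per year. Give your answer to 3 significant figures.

From N(t) = N₀·e^(rt): e^(r·7) = 7553/1080 = 6.9935.
r·7 = ln(6.9935) = 1.945, so r = 1.945/7 = 0.27785.

0.278 per year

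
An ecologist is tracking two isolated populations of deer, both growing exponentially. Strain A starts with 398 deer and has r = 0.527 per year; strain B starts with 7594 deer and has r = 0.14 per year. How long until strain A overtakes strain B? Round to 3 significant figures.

7.62 years

Set 398·e^(0.527t) = 7594·e^(0.14t).
e^((0.527 − 0.14)t) = 7594/398 → e^(0.387·t) = 19.08.
0.387·t = ln(19.08) = 2.9487, so t = 2.9487/0.387 = 7.6193.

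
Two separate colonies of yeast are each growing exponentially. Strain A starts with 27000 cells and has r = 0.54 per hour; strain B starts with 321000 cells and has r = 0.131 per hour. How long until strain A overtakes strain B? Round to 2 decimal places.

6.05 hours

Set 27000·e^(0.54t) = 321000·e^(0.131t).
e^((0.54 − 0.131)t) = 321000/27000 → e^(0.409·t) = 11.889.
0.409·t = ln(11.889) = 2.4756, so t = 2.4756/0.409 = 6.0528.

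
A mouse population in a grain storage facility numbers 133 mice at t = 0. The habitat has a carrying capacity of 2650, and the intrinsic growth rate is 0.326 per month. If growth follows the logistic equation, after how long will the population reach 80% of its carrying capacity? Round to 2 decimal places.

13.27 months

A = (K − N₀)/N₀ = (2650 − 133)/133 = 18.925.
Solve 2650/(1 + 18.925·e^(−0.326t)) = 2120: 1 + 18.925·e^(−0.326t) = 1.25, so e^(−0.326t) = 0.0132102.
−0.326·t = ln(0.0132102) = -4.3268, so t = 4.3268/0.326 = 13.272.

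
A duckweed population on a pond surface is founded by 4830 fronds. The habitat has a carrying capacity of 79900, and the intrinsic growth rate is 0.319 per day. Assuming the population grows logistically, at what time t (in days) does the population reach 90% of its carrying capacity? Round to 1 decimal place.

A = (K − N₀)/N₀ = (79900 − 4830)/4830 = 15.542.
Solve 79900/(1 + 15.542·e^(−0.319t)) = 71910: 1 + 15.542·e^(−0.319t) = 1.1111, so e^(−0.319t) = 0.00714888.
−0.319·t = ln(0.00714888) = -4.9408, so t = 4.9408/0.319 = 15.488.

15.5 days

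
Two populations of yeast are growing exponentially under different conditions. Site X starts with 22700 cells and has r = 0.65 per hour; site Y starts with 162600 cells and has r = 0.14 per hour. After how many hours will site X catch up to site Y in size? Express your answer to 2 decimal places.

Set 22700·e^(0.65t) = 162600·e^(0.14t).
e^((0.65 − 0.14)t) = 162600/22700 → e^(0.51·t) = 7.163.
0.51·t = ln(7.163) = 1.9689, so t = 1.9689/0.51 = 3.8606.

3.86 hours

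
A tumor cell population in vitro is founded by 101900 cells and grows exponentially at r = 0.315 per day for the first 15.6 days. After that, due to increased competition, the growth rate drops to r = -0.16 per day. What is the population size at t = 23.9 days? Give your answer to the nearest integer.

3677513 cells

Phase 1: N(15.6) = 101900·e^(0.315×15.6) = 101900·e^4.914 = 1.387705×10^7.
Phase 2 runs for 23.9 − 15.6 = 8.3 days at r = -0.16.
N(23.9) = 1.387705×10^7·e^(-0.16×8.3) = 1.387705×10^7·e^-1.328 = 3.677513×10^6.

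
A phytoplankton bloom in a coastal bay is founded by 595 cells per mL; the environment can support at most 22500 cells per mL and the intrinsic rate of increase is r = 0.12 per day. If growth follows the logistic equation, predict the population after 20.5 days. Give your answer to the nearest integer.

A = (K − N₀)/N₀ = (22500 − 595)/595 = 36.815.
N(t) = K/(1 + A·e^(−rt)) = 22500/(1 + 36.815×e^(−0.12×20.5)).
e^(−2.46) = 0.085435; denominator = 1 + 36.815×0.085435 = 4.1453.
N = 22500/4.1453 = 5427.84.

5428 cells per mL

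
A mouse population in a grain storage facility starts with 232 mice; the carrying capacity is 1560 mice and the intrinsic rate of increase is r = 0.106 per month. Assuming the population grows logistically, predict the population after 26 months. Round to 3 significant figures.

1140 mice

A = (K − N₀)/N₀ = (1560 − 232)/232 = 5.7241.
N(t) = K/(1 + A·e^(−rt)) = 1560/(1 + 5.7241×e^(−0.106×26)).
e^(−2.756) = 0.063545; denominator = 1 + 5.7241×0.063545 = 1.3637.
N = 1560/1.3637 = 1143.91.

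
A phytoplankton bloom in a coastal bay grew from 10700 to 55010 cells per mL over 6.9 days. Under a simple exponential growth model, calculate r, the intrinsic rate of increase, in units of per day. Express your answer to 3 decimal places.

From N(t) = N₀·e^(rt): e^(r·6.9) = 55010/10700 = 5.1411.
r·6.9 = ln(5.1411) = 1.6373, so r = 1.6373/6.9 = 0.23729.

0.237 per day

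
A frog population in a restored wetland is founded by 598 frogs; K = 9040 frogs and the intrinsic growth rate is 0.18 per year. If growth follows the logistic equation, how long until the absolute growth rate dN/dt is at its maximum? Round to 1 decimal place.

Logistic growth is fastest at N = K/2 = 4520.
A = (K − N₀)/N₀ = 14.117. Set K/(1 + A·e^(−rt)) = K/2 → A·e^(−rt) = 1.
e^(−0.18t) = 1/14.117 = 0.0708363, so t = ln(14.117)/0.18 = 2.6474/0.18 = 14.708.

14.7 years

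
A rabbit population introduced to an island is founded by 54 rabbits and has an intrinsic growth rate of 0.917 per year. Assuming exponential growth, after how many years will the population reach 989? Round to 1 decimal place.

Set N₀·e^(rt) = 989: e^(0.917·t) = 989/54 = 18.315.
0.917·t = ln(18.315) = 2.9077, so t = 2.9077/0.917 = 3.1709.

3.2 years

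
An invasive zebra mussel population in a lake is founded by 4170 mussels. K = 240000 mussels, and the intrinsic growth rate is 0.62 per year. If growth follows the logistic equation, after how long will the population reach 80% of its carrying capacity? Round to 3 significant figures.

8.74 years

A = (K − N₀)/N₀ = (240000 − 4170)/4170 = 56.554.
Solve 240000/(1 + 56.554·e^(−0.62t)) = 192000: 1 + 56.554·e^(−0.62t) = 1.25, so e^(−0.62t) = 0.00442056.
−0.62·t = ln(0.00442056) = -5.4215, so t = 5.4215/0.62 = 8.7443.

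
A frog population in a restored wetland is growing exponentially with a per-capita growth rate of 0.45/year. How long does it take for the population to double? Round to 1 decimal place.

Doubling time t_d = ln(2)/r = 0.6931/0.45 = 1.5403.

1.5 years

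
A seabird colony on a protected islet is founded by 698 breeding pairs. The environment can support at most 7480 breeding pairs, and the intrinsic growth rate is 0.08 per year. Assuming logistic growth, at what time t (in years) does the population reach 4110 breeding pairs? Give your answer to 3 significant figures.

30.9 years

A = (K − N₀)/N₀ = (7480 − 698)/698 = 9.7163.
Solve 7480/(1 + 9.7163·e^(−0.08t)) = 4110: 1 + 9.7163·e^(−0.08t) = 1.82, so e^(−0.08t) = 0.084389.
−0.08·t = ln(0.084389) = -2.4723, so t = 2.4723/0.08 = 30.904.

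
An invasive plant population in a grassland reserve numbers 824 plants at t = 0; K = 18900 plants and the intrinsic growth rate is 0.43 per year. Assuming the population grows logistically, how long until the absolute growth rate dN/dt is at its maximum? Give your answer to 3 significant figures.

Logistic growth is fastest at N = K/2 = 9450.
A = (K − N₀)/N₀ = 21.937. Set K/(1 + A·e^(−rt)) = K/2 → A·e^(−rt) = 1.
e^(−0.43t) = 1/21.937 = 0.0455853, so t = ln(21.937)/0.43 = 3.0882/0.43 = 7.1818.

7.18 years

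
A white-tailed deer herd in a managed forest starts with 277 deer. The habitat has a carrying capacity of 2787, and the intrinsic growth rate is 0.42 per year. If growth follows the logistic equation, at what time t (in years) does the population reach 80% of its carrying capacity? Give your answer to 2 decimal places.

8.55 years

A = (K − N₀)/N₀ = (2787 − 277)/277 = 9.0614.
Solve 2787/(1 + 9.0614·e^(−0.42t)) = 2229.6: 1 + 9.0614·e^(−0.42t) = 1.25, so e^(−0.42t) = 0.0275896.
−0.42·t = ln(0.0275896) = -3.5903, so t = 3.5903/0.42 = 8.5484.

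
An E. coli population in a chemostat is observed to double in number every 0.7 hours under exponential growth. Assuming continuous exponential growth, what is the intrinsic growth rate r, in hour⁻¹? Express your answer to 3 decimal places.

r = ln(2)/t_d = 0.6931/0.7 = 0.99021.

0.990 per hour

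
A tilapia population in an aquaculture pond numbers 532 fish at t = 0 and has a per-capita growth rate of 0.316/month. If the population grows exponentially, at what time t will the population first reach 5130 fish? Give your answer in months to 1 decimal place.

7.2 months

Set N₀·e^(rt) = 5130: e^(0.316·t) = 5130/532 = 9.6429.
0.316·t = ln(9.6429) = 2.2662, so t = 2.2662/0.316 = 7.1716.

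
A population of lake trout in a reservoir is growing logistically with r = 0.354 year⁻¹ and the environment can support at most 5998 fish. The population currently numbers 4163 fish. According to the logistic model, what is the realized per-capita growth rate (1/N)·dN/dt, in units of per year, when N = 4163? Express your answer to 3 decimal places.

0.108 per year

(1/N)·dN/dt = r(1 − N/K) = 0.354 × (1 − 4163/5998).
= 0.354 × 0.30594 = 0.1083.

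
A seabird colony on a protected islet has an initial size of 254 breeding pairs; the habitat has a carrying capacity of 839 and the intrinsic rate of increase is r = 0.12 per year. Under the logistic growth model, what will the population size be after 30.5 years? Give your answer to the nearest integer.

792 breeding pairs

A = (K − N₀)/N₀ = (839 − 254)/254 = 2.3031.
N(t) = K/(1 + A·e^(−rt)) = 839/(1 + 2.3031×e^(−0.12×30.5)).
e^(−3.66) = 0.025733; denominator = 1 + 2.3031×0.025733 = 1.0593.
N = 839/1.0593 = 792.058.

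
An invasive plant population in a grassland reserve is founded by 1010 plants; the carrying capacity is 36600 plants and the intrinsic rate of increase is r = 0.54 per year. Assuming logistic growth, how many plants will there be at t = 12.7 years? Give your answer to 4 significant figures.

35290 plants

A = (K − N₀)/N₀ = (36600 − 1010)/1010 = 35.238.
N(t) = K/(1 + A·e^(−rt)) = 36600/(1 + 35.238×e^(−0.54×12.7)).
e^(−6.858) = 0.001051; denominator = 1 + 35.238×0.001051 = 1.037.
N = 36600/1.037 = 35292.9.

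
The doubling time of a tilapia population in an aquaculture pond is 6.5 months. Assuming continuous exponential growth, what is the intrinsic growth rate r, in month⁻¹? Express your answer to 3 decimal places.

r = ln(2)/t_d = 0.6931/6.5 = 0.10664.

0.107 per month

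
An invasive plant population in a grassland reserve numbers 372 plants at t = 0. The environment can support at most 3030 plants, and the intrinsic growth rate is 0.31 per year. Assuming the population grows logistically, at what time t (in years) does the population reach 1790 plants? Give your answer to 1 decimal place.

7.5 years

A = (K − N₀)/N₀ = (3030 − 372)/372 = 7.1452.
Solve 3030/(1 + 7.1452·e^(−0.31t)) = 1790: 1 + 7.1452·e^(−0.31t) = 1.6927, so e^(−0.31t) = 0.096952.
−0.31·t = ln(0.096952) = -2.3335, so t = 2.3335/0.31 = 7.5275.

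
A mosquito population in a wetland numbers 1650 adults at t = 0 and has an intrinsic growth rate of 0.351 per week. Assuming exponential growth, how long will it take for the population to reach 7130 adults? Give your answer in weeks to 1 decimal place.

Set N₀·e^(rt) = 7130: e^(0.351·t) = 7130/1650 = 4.3212.
0.351·t = ln(4.3212) = 1.4635, so t = 1.4635/0.351 = 4.1696.

4.2 weeks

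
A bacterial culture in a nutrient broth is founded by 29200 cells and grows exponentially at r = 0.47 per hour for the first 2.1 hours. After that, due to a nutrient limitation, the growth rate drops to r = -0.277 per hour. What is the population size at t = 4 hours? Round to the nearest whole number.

Phase 1: N(2.1) = 29200·e^(0.47×2.1) = 29200·e^0.987 = 78348.6.
Phase 2 runs for 4 − 2.1 = 1.9 hours at r = -0.277.
N(4) = 78348.6·e^(-0.277×1.9) = 78348.6·e^-0.5263 = 46287.4.

46287 cells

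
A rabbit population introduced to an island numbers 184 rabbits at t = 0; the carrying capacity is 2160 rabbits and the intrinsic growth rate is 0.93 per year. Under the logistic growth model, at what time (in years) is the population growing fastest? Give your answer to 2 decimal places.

Logistic growth is fastest at N = K/2 = 1080.
A = (K − N₀)/N₀ = 10.739. Set K/(1 + A·e^(−rt)) = K/2 → A·e^(−rt) = 1.
e^(−0.93t) = 1/10.739 = 0.0931174, so t = ln(10.739)/0.93 = 2.3739/0.93 = 2.5526.

2.55 years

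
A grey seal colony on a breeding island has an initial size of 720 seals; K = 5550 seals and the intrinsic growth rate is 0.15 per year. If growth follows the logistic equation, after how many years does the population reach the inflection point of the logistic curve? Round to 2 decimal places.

12.69 years

Logistic growth is fastest at N = K/2 = 2775.
A = (K − N₀)/N₀ = 6.7083. Set K/(1 + A·e^(−rt)) = K/2 → A·e^(−rt) = 1.
e^(−0.15t) = 1/6.7083 = 0.149068, so t = ln(6.7083)/0.15 = 1.9034/0.15 = 12.689.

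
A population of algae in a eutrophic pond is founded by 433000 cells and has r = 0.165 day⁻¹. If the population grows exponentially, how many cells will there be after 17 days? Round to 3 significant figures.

7160000 cells

N(t) = N₀·e^(rt) = 433000 × e^(0.165×17) = 433000 × e^2.805.
e^2.805 ≈ 16.527, so N ≈ 433000 × 16.527 = 7.156224×10^6.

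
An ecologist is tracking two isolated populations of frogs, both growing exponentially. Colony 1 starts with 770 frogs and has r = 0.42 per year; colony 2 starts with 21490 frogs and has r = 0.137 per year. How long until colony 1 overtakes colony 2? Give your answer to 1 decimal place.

11.8 years

Set 770·e^(0.42t) = 21490·e^(0.137t).
e^((0.42 − 0.137)t) = 21490/770 → e^(0.283·t) = 27.909.
0.283·t = ln(27.909) = 3.329, so t = 3.329/0.283 = 11.763.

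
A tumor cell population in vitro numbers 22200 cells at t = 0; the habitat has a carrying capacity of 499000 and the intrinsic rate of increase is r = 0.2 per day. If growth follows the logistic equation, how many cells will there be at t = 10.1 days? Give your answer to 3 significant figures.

130000 cells

A = (K − N₀)/N₀ = (499000 − 22200)/22200 = 21.477.
N(t) = K/(1 + A·e^(−rt)) = 499000/(1 + 21.477×e^(−0.2×10.1)).
e^(−2.02) = 0.13266; denominator = 1 + 21.477×0.13266 = 3.8491.
N = 499000/3.8491 = 129641.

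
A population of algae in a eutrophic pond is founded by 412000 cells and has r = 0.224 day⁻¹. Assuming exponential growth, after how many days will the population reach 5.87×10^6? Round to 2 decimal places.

11.86 days

Set N₀·e^(rt) = 5.87×10^6: e^(0.224·t) = 5.87×10^6/412000 = 14.248.
0.224·t = ln(14.248) = 2.6566, so t = 2.6566/0.224 = 11.86.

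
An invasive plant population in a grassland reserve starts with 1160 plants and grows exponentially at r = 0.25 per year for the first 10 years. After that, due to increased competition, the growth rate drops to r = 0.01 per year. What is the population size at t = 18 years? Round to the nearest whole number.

15309 plants

Phase 1: N(10) = 1160·e^(0.25×10) = 1160·e^2.5 = 14131.7.
Phase 2 runs for 18 − 10 = 8 years at r = 0.01.
N(18) = 14131.7·e^(0.01×8) = 14131.7·e^0.08 = 15308.7.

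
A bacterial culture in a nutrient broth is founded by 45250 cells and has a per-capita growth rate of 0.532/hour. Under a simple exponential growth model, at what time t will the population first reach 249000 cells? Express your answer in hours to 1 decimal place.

3.2 hours

Set N₀·e^(rt) = 249000: e^(0.532·t) = 249000/45250 = 5.5028.
0.532·t = ln(5.5028) = 1.7053, so t = 1.7053/0.532 = 3.2054.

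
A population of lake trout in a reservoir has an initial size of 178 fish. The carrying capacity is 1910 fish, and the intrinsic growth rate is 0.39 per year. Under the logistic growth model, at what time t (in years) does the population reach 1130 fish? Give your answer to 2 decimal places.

A = (K − N₀)/N₀ = (1910 − 178)/178 = 9.7303.
Solve 1910/(1 + 9.7303·e^(−0.39t)) = 1130: 1 + 9.7303·e^(−0.39t) = 1.6903, so e^(−0.39t) = 0.0709395.
−0.39·t = ln(0.0709395) = -2.6459, so t = 2.6459/0.39 = 6.7844.

6.78 years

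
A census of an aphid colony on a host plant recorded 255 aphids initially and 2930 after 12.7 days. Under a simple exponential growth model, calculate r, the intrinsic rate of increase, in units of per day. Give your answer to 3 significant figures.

From N(t) = N₀·e^(rt): e^(r·12.7) = 2930/255 = 11.49.
r·12.7 = ln(11.49) = 2.4415, so r = 2.4415/12.7 = 0.19224.

0.192 per day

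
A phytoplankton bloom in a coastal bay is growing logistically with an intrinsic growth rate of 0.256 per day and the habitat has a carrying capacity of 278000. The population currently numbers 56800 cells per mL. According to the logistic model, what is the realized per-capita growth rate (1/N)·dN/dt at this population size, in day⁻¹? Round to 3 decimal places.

(1/N)·dN/dt = r(1 − N/K) = 0.256 × (1 − 56800/278000).
= 0.256 × 0.79568 = 0.20369.

0.204 per day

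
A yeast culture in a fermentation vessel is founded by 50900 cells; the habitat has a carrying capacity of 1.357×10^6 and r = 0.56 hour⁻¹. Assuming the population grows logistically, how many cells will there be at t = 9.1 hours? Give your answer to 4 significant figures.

A = (K − N₀)/N₀ = (1.357×10^6 − 50900)/50900 = 25.66.
N(t) = K/(1 + A·e^(−rt)) = 1.357×10^6/(1 + 25.66×e^(−0.56×9.1)).
e^(−5.096) = 0.0061212; denominator = 1 + 25.66×0.0061212 = 1.1571.
N = 1.357×10^6/1.1571 = 1.17279×10^6.

1173000 cells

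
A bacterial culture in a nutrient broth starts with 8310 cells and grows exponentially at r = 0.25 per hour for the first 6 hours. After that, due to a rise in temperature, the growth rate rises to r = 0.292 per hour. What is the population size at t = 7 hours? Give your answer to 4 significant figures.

49870 cells

Phase 1: N(6) = 8310·e^(0.25×6) = 8310·e^1.5 = 37242.8.
Phase 2 runs for 7 − 6 = 1 hours at r = 0.292.
N(7) = 37242.8·e^(0.292×1) = 37242.8·e^0.292 = 49872.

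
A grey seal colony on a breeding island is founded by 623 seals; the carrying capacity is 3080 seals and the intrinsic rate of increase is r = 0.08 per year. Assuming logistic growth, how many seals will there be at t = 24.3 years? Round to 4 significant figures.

A = (K − N₀)/N₀ = (3080 − 623)/623 = 3.9438.
N(t) = K/(1 + A·e^(−rt)) = 3080/(1 + 3.9438×e^(−0.08×24.3)).
e^(−1.944) = 0.14313; denominator = 1 + 3.9438×0.14313 = 1.5645.
N = 3080/1.5645 = 1968.71.

1969 seals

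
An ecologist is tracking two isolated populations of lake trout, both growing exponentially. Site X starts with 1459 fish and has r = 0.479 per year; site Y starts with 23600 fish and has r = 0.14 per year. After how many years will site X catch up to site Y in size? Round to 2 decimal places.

8.21 years

Set 1459·e^(0.479t) = 23600·e^(0.14t).
e^((0.479 − 0.14)t) = 23600/1459 → e^(0.339·t) = 16.175.
0.339·t = ln(16.175) = 2.7835, so t = 2.7835/0.339 = 8.2109.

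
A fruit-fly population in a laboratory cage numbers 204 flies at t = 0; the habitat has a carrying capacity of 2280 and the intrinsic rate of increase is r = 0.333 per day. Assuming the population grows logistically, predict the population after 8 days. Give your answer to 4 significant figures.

1334 flies

A = (K − N₀)/N₀ = (2280 − 204)/204 = 10.176.
N(t) = K/(1 + A·e^(−rt)) = 2280/(1 + 10.176×e^(−0.333×8)).
e^(−2.664) = 0.069669; denominator = 1 + 10.176×0.069669 = 1.709.
N = 2280/1.709 = 1334.13.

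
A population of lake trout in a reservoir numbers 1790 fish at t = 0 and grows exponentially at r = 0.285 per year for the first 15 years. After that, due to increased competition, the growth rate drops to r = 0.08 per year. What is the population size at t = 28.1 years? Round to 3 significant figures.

Phase 1: N(15) = 1790·e^(0.285×15) = 1790·e^4.275 = 128665.
Phase 2 runs for 28.1 − 15 = 13.1 years at r = 0.08.
N(28.1) = 128665·e^(0.08×13.1) = 128665·e^1.048 = 366946.

367000 fish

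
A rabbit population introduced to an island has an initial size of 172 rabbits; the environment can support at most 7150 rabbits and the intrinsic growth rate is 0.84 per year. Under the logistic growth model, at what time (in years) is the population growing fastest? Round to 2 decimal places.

4.41 years

Logistic growth is fastest at N = K/2 = 3575.
A = (K − N₀)/N₀ = 40.57. Set K/(1 + A·e^(−rt)) = K/2 → A·e^(−rt) = 1.
e^(−0.84t) = 1/40.57 = 0.0246489, so t = ln(40.57)/0.84 = 3.703/0.84 = 4.4084.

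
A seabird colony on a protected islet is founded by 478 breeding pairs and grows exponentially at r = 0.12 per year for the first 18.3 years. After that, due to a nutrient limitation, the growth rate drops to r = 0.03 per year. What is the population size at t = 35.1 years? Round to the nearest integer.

7113 breeding pairs

Phase 1: N(18.3) = 478·e^(0.12×18.3) = 478·e^2.196 = 4296.74.
Phase 2 runs for 35.1 − 18.3 = 16.8 years at r = 0.03.
N(35.1) = 4296.74·e^(0.03×16.8) = 4296.74·e^0.504 = 7112.51.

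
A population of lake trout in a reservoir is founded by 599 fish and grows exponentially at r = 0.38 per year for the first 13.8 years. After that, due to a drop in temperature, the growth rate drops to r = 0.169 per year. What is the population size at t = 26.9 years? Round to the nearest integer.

Phase 1: N(13.8) = 599·e^(0.38×13.8) = 599·e^5.244 = 113466.
Phase 2 runs for 26.9 − 13.8 = 13.1 years at r = 0.169.
N(26.9) = 113466·e^(0.169×13.1) = 113466·e^2.214 = 1.038369×10^6.

1038369 fish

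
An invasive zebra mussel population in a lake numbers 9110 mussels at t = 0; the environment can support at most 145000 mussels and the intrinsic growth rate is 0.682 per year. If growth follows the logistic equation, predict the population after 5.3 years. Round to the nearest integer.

A = (K − N₀)/N₀ = (145000 − 9110)/9110 = 14.917.
N(t) = K/(1 + A·e^(−rt)) = 145000/(1 + 14.917×e^(−0.682×5.3)).
e^(−3.615) = 0.026928; denominator = 1 + 14.917×0.026928 = 1.4017.
N = 145000/1.4017 = 103448.

103448 mussels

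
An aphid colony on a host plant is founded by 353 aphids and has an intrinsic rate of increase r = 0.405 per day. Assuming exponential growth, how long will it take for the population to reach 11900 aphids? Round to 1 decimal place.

Set N₀·e^(rt) = 11900: e^(0.405·t) = 11900/353 = 33.711.
0.405·t = ln(33.711) = 3.5178, so t = 3.5178/0.405 = 8.686.

8.7 days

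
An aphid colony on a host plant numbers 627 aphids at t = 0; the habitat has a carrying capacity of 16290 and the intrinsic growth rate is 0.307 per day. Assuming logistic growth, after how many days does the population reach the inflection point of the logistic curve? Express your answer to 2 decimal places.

Logistic growth is fastest at N = K/2 = 8145.
A = (K − N₀)/N₀ = 24.981. Set K/(1 + A·e^(−rt)) = K/2 → A·e^(−rt) = 1.
e^(−0.307t) = 1/24.981 = 0.0400306, so t = ln(24.981)/0.307 = 3.2181/0.307 = 10.482.

10.48 days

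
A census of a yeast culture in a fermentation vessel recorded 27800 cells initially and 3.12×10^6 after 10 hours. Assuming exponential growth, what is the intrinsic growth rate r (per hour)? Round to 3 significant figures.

0.472 per hour

From N(t) = N₀·e^(rt): e^(r·10) = 3.12×10^6/27800 = 112.23.
r·10 = ln(112.23) = 4.7206, so r = 4.7206/10 = 0.47206.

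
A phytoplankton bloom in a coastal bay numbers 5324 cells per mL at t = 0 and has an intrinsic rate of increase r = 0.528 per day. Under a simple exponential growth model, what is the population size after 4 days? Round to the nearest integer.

N(t) = N₀·e^(rt) = 5324 × e^(0.528×4) = 5324 × e^2.112.
e^2.112 ≈ 8.2648, so N ≈ 5324 × 8.2648 = 44001.6.

44002 cells per mL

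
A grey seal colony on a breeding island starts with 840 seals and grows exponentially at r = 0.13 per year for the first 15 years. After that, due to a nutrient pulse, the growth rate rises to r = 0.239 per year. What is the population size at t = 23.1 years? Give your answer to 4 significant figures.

Phase 1: N(15) = 840·e^(0.13×15) = 840·e^1.95 = 5904.1.
Phase 2 runs for 23.1 − 15 = 8.1 years at r = 0.239.
N(23.1) = 5904.1·e^(0.239×8.1) = 5904.1·e^1.936 = 40917.

40920 seals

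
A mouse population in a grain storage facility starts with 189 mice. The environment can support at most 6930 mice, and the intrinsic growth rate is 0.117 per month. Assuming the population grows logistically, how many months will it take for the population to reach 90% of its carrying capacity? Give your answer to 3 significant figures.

49.3 months

A = (K − N₀)/N₀ = (6930 − 189)/189 = 35.667.
Solve 6930/(1 + 35.667·e^(−0.117t)) = 6237: 1 + 35.667·e^(−0.117t) = 1.1111, so e^(−0.117t) = 0.00311526.
−0.117·t = ln(0.00311526) = -5.7714, so t = 5.7714/0.117 = 49.329.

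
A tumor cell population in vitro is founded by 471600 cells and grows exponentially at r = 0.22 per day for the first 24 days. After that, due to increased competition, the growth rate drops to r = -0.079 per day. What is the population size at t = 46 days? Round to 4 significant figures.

16290000 cells

Phase 1: N(24) = 471600·e^(0.22×24) = 471600·e^5.28 = 9.260803×10^7.
Phase 2 runs for 46 − 24 = 22 days at r = -0.079.
N(46) = 9.260803×10^7·e^(-0.079×22) = 9.260803×10^7·e^-1.738 = 1.628714×10^7.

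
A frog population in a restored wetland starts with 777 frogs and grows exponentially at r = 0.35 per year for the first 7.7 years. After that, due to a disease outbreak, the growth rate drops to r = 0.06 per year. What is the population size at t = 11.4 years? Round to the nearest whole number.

Phase 1: N(7.7) = 777·e^(0.35×7.7) = 777·e^2.695 = 11503.9.
Phase 2 runs for 11.4 − 7.7 = 3.7 years at r = 0.06.
N(11.4) = 11503.9·e^(0.06×3.7) = 11503.9·e^0.222 = 14363.4.

14363 frogs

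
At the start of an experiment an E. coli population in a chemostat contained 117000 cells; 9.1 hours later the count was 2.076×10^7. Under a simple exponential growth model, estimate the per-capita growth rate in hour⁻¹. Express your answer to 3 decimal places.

0.569 per hour

From N(t) = N₀·e^(rt): e^(r·9.1) = 2.076×10^7/117000 = 177.44.
r·9.1 = ln(177.44) = 5.1786, so r = 5.1786/9.1 = 0.56908.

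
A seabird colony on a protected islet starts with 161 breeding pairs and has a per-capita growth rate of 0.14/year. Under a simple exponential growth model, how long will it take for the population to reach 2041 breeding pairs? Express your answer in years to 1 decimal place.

18.1 years

Set N₀·e^(rt) = 2041: e^(0.14·t) = 2041/161 = 12.677.
0.14·t = ln(12.677) = 2.5398, so t = 2.5398/0.14 = 18.141.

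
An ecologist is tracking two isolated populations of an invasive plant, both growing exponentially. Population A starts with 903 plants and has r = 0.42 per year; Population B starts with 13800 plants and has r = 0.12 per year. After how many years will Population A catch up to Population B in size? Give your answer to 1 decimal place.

9.1 years

Set 903·e^(0.42t) = 13800·e^(0.12t).
e^((0.42 − 0.12)t) = 13800/903 → e^(0.3·t) = 15.282.
0.3·t = ln(15.282) = 2.7267, so t = 2.7267/0.3 = 9.089.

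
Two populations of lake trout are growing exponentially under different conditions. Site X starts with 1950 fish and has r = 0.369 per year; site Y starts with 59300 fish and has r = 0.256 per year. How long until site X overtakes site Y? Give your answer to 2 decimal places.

Set 1950·e^(0.369t) = 59300·e^(0.256t).
e^((0.369 − 0.256)t) = 59300/1950 → e^(0.113·t) = 30.41.
0.113·t = ln(30.41) = 3.4148, so t = 3.4148/0.113 = 30.219.

30.22 years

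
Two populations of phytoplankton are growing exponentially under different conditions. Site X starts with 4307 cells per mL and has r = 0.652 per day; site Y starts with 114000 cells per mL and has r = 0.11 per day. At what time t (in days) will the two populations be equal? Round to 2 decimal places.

6.04 days

Set 4307·e^(0.652t) = 114000·e^(0.11t).
e^((0.652 − 0.11)t) = 114000/4307 → e^(0.542·t) = 26.469.
0.542·t = ln(26.469) = 3.276, so t = 3.276/0.542 = 6.0442.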